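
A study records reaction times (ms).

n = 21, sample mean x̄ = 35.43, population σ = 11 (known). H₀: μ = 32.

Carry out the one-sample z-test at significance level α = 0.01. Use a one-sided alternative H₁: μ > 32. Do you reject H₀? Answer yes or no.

reject H₀: no

SE = σ/√n = 11/√21 = 2.4004
z = (x̄−μ₀)/SE = (35.43−32)/2.4004 = 1.4289
p-value (one-sided, H₁ greater) = 0.07651
At α=0.01: p ≥ α → fail to reject H₀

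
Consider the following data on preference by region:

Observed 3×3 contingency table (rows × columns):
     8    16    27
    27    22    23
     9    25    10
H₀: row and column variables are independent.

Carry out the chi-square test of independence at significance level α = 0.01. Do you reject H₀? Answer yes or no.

reject H₀: yes

Row totals [51, 72, 44], col totals [44, 63, 60], n=167
χ² = (8−13.44)²/13.44 + (16−19.24)²/19.24 + (27−18.32)²/18.32 + (27−18.97)²/18.97 + (22−27.16)²/27.16 + (23−25.87)²/25.87 + (9−11.59)²/11.59 + (25−16.60)²/16.60 + (10−15.81)²/15.81 = 18.5183
df = 4
p-value (upper-tail) = 0.00098
At α=0.01: p < α → reject H₀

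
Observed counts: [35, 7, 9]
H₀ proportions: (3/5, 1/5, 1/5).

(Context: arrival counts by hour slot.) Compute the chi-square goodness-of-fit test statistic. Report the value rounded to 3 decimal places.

n = 51; E_i = n·p_i = [30.60, 10.20, 10.20]
χ² = (35−30.60)²/30.60 + (7−10.20)²/10.20 + (9−10.20)²/10.20 = 1.7778
df = 2

test statistic = 1.778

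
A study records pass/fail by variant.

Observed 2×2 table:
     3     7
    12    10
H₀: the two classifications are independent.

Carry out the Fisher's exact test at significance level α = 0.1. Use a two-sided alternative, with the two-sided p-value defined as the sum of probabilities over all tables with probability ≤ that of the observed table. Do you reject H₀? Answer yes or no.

Margins: r₁=10, r₂=22, c₁=15, c₂=17, n=32
p_obs = C(10,3)·C(22,12)/C(32,15); sum pmf over tables with pmf ≤ p_obs
p-value (two-sided) = 0.26545
At α=0.1: p ≥ α → fail to reject H₀

reject H₀: no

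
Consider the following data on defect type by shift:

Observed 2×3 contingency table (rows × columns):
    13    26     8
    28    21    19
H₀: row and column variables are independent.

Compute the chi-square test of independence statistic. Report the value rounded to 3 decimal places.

test statistic = 6.896

Row totals [47, 68], col totals [41, 47, 27], n=115
χ² = (13−16.76)²/16.76 + (26−19.21)²/19.21 + (8−11.03)²/11.03 + (28−24.24)²/24.24 + (21−27.79)²/27.79 + (19−15.97)²/15.97 = 6.8964
df = 2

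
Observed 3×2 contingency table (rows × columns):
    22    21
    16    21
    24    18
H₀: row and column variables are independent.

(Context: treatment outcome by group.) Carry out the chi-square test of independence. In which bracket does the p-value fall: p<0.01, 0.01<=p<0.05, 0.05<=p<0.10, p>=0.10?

Row totals [43, 37, 42], col totals [62, 60], n=122
χ² = (22−21.85)²/21.85 + (21−21.15)²/21.15 + (16−18.80)²/18.80 + (21−18.20)²/18.20 + (24−21.34)²/21.34 + (18−20.66)²/20.66 = 1.5237
df = 2
p-value (upper-tail) = 0.46680
→ bracket: p>=0.10

p-value bracket: p>=0.10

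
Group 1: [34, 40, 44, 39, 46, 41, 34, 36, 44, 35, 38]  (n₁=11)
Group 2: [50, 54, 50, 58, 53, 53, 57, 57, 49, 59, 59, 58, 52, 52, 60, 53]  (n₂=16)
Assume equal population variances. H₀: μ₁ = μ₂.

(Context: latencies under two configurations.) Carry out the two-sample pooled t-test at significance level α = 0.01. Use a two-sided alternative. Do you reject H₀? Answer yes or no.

reject H₀: yes

x̄₁=39.182, s₁=4.238, n₁=11
x̄₂=54.625, s₂=3.631, n₂=16
s_p² = [10·4.238² + 15·3.631²]/25 = 15.0955
SE = √(s_p²·(1/11+1/16)) = 1.5218
t = (39.182−54.625)/1.5218 = -10.1482
df = 25
p-value (two-sided) = 0.00000
At α=0.01: p < α → reject H₀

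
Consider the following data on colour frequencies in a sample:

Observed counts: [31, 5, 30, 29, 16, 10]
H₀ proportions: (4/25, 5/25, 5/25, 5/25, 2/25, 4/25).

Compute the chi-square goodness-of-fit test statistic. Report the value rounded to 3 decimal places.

n = 121; E_i = n·p_i = [19.36, 24.20, 24.20, 24.20, 9.68, 19.36]
χ² = (31−19.36)²/19.36 + (5−24.20)²/24.20 + (30−24.20)²/24.20 + (29−24.20)²/24.20 + (16−9.68)²/9.68 + (10−19.36)²/19.36 = 33.2252
df = 5

test statistic = 33.225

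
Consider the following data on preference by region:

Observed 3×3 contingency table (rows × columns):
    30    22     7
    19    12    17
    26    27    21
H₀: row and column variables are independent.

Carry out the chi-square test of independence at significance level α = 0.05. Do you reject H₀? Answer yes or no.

reject H₀: yes

Row totals [59, 48, 74], col totals [75, 61, 45], n=181
χ² = (30−24.45)²/24.45 + (22−19.88)²/19.88 + (7−14.67)²/14.67 + (19−19.89)²/19.89 + (12−16.18)²/16.18 + (17−11.93)²/11.93 + (26−30.66)²/30.66 + (27−24.94)²/24.94 + (21−18.40)²/18.40 = 10.0118
df = 4
p-value (upper-tail) = 0.04023
At α=0.05: p < α → reject H₀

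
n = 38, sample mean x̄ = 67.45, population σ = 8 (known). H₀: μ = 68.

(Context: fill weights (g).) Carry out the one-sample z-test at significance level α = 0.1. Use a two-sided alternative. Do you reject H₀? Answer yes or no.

reject H₀: no

SE = σ/√n = 8/√38 = 1.2978
z = (x̄−μ₀)/SE = (67.45−68)/1.2978 = -0.4238
p-value (two-sided) = 0.67171
At α=0.1: p ≥ α → fail to reject H₀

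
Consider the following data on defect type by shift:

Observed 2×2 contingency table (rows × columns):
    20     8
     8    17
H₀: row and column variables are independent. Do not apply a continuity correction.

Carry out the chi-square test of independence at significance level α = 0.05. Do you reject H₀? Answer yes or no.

reject H₀: yes

Row totals [28, 25], col totals [28, 25], n=53
χ² = (20−14.79)²/14.79 + (8−13.21)²/13.21 + (8−13.21)²/13.21 + (17−11.79)²/11.79 = 8.2394
df = 1
p-value (upper-tail) = 0.00410
At α=0.05: p < α → reject H₀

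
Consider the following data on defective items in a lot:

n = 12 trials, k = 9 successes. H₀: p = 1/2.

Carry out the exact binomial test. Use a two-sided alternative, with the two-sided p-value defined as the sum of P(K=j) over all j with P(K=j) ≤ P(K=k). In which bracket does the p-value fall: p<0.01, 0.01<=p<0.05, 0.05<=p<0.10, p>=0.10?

p-value bracket: p>=0.10

Exact binomial: n=12, k=9, p₀=1/2=0.5000
P(X=j) = C(n,j)·p₀^j·(1−p₀)^(n−j); p = Σ P(X=j) over j with P(X=j) ≤ P(X=9)
p-value (two-sided) = 0.14600
→ bracket: p>=0.10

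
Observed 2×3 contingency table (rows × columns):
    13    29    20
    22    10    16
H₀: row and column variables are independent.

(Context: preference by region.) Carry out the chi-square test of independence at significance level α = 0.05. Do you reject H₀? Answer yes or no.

Row totals [62, 48], col totals [35, 39, 36], n=110
χ² = (13−19.73)²/19.73 + (29−21.98)²/21.98 + (20−20.29)²/20.29 + (22−15.27)²/15.27 + (10−17.02)²/17.02 + (16−15.71)²/15.71 = 10.4018
df = 2
p-value (upper-tail) = 0.00551
At α=0.05: p < α → reject H₀

reject H₀: yes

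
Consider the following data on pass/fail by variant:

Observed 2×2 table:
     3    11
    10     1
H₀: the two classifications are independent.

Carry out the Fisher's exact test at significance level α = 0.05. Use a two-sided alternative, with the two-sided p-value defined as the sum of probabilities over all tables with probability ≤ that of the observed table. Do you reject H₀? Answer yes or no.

Margins: r₁=14, r₂=11, c₁=13, c₂=12, n=25
p_obs = C(14,3)·C(11,10)/C(25,13); sum pmf over tables with pmf ≤ p_obs
p-value (two-sided) = 0.00098
At α=0.05: p < α → reject H₀

reject H₀: yes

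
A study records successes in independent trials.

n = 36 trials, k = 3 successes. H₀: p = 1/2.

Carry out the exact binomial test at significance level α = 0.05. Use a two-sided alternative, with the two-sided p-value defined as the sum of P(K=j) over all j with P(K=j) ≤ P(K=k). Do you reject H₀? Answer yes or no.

Exact binomial: n=36, k=3, p₀=1/2=0.5000
P(X=j) = C(n,j)·p₀^j·(1−p₀)^(n−j); p = Σ P(X=j) over j with P(X=j) ≤ P(X=3)
p-value (two-sided) = 0.00000
At α=0.05: p < α → reject H₀

reject H₀: yes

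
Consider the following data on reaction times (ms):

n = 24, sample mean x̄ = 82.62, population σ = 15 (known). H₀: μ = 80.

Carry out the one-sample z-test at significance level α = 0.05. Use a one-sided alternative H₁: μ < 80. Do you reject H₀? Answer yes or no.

SE = σ/√n = 15/√24 = 3.0619
z = (x̄−μ₀)/SE = (82.62−80)/3.0619 = 0.8557
p-value (one-sided, H₁ less) = 0.80391
At α=0.05: p ≥ α → fail to reject H₀

reject H₀: no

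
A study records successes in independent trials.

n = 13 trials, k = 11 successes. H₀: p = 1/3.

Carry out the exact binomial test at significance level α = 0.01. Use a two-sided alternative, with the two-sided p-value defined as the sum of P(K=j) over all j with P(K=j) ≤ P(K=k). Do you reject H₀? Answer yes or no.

reject H₀: yes

Exact binomial: n=13, k=11, p₀=1/3=0.3333
P(X=j) = C(n,j)·p₀^j·(1−p₀)^(n−j); p = Σ P(X=j) over j with P(X=j) ≤ P(X=11)
p-value (two-sided) = 0.00021
At α=0.01: p < α → reject H₀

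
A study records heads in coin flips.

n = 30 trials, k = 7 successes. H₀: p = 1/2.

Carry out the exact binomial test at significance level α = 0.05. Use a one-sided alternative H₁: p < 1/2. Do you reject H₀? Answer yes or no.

reject H₀: yes

Exact binomial: n=30, k=7, p₀=1/2=0.5000
P(X≤7) from Σ C(n,i)·p₀^i·(1−p₀)^(n−i)
p-value (one-sided, H₁ less) = 0.00261
At α=0.05: p < α → reject H₀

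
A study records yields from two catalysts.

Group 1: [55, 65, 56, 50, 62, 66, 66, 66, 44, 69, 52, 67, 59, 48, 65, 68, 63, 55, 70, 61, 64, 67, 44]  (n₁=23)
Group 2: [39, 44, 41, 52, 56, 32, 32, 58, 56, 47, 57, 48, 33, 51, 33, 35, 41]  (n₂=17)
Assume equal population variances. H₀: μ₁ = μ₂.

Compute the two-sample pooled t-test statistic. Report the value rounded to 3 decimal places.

x̄₁=60.087, s₁=8.028, n₁=23
x̄₂=44.412, s₂=9.494, n₂=17
s_p² = [22·8.028² + 16·9.494²]/38 = 75.2617
SE = √(s_p²·(1/23+1/17)) = 2.7748
t = (60.087−44.412)/2.7748 = 5.6492
df = 38

test statistic = 5.649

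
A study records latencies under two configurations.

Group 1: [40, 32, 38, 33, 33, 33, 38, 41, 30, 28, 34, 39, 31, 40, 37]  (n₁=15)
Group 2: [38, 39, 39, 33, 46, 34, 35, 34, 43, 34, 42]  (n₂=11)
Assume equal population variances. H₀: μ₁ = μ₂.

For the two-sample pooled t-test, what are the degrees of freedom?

df = n₁ + n₂ − 2 = 15 + 11 − 2 = 24

degrees of freedom = 24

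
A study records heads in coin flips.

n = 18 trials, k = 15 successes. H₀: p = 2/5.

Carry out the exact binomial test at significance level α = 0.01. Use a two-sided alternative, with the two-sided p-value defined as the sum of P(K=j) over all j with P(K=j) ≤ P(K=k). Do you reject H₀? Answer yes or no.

reject H₀: yes

Exact binomial: n=18, k=15, p₀=2/5=0.4000
P(X=j) = C(n,j)·p₀^j·(1−p₀)^(n−j); p = Σ P(X=j) over j with P(X=j) ≤ P(X=15)
p-value (two-sided) = 0.00032
At α=0.01: p < α → reject H₀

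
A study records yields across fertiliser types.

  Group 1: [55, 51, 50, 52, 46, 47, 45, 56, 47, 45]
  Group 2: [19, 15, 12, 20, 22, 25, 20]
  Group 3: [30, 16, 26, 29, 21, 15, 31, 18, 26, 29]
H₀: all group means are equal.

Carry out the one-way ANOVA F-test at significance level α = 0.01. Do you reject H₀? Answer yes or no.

reject H₀: yes

Group means [49.40, 19.00, 24.10], grand mean 32.148
SSB = Σnᵢ(x̄ᵢ−x̄)² = 4834.107; SSW = ΣΣ(x−x̄ᵢ)² = 591.300
MSB = 4834.107/2 = 2417.0537; MSW = 591.300/24 = 24.6375
F = MSB/MSW = 98.1047
df = (2, 24)
p-value (upper-tail) = 0.00000
At α=0.01: p < α → reject H₀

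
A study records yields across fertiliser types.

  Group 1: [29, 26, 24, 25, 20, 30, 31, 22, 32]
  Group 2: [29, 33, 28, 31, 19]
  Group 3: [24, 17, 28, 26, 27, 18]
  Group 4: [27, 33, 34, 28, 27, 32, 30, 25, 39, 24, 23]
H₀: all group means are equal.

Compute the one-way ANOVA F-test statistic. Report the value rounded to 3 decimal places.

Group means [26.56, 28.00, 23.33, 29.27], grand mean 27.129
SSB = Σnᵢ(x̄ᵢ−x̄)² = 143.746; SSW = ΣΣ(x−x̄ᵢ)² = 603.737
MSB = 143.746/3 = 47.9155; MSW = 603.737/27 = 22.3606
F = MSB/MSW = 2.1428
df = (3, 27)

test statistic = 2.143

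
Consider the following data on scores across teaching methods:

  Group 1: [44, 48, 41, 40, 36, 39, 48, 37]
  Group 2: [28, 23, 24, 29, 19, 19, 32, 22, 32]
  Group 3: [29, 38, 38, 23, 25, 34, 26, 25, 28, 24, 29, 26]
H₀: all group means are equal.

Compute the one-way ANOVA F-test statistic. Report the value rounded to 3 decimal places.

test statistic = 24.790

Group means [41.62, 25.33, 28.75], grand mean 31.241
SSB = Σnᵢ(x̄ᵢ−x̄)² = 1251.185; SSW = ΣΣ(x−x̄ᵢ)² = 656.125
MSB = 1251.185/2 = 625.5927; MSW = 656.125/26 = 25.2356
F = MSB/MSW = 24.7901
df = (2, 26)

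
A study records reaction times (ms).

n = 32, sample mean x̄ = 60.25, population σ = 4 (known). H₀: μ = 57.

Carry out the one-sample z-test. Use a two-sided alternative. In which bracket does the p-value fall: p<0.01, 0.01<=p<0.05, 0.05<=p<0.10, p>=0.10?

SE = σ/√n = 4/√32 = 0.7071
z = (x̄−μ₀)/SE = (60.25−57)/0.7071 = 4.5962
p-value (two-sided) = 0.00000
→ bracket: p<0.01

p-value bracket: p<0.01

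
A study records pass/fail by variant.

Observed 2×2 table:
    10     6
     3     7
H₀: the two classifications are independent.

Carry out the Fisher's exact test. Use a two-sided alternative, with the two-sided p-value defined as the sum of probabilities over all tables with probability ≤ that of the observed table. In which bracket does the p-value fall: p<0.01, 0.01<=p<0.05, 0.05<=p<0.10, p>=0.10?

Margins: r₁=16, r₂=10, c₁=13, c₂=13, n=26
p_obs = C(16,10)·C(10,3)/C(26,13); sum pmf over tables with pmf ≤ p_obs
p-value (two-sided) = 0.22619
→ bracket: p>=0.10

p-value bracket: p>=0.10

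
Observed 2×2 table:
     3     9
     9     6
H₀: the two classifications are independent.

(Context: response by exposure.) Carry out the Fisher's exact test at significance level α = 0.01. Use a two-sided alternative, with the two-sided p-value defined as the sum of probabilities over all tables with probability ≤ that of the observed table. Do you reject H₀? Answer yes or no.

Margins: r₁=12, r₂=15, c₁=12, c₂=15, n=27
p_obs = C(12,3)·C(15,9)/C(27,12); sum pmf over tables with pmf ≤ p_obs
p-value (two-sided) = 0.12075
At α=0.01: p ≥ α → fail to reject H₀

reject H₀: no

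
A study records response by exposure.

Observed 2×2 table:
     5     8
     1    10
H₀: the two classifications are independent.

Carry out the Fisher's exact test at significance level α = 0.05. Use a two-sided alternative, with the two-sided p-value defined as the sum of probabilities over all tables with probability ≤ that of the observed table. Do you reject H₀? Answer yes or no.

Margins: r₁=13, r₂=11, c₁=6, c₂=18, n=24
p_obs = C(13,5)·C(11,1)/C(24,6); sum pmf over tables with pmf ≤ p_obs
p-value (two-sided) = 0.16599
At α=0.05: p ≥ α → fail to reject H₀

reject H₀: no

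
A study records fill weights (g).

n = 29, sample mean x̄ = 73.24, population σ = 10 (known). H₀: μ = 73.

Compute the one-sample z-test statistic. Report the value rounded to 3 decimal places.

SE = σ/√n = 10/√29 = 1.8570
z = (x̄−μ₀)/SE = (73.24−73)/1.8570 = 0.1292

test statistic = 0.129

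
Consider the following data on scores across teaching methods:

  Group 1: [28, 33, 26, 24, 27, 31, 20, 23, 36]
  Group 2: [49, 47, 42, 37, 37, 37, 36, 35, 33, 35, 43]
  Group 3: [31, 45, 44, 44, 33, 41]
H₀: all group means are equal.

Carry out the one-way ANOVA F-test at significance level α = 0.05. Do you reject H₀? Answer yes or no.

reject H₀: yes

Group means [27.56, 39.18, 39.67], grand mean 35.269
SSB = Σnᵢ(x̄ᵢ−x̄)² = 819.923; SSW = ΣΣ(x−x̄ᵢ)² = 671.192
MSB = 819.923/2 = 409.9617; MSW = 671.192/23 = 29.1823
F = MSB/MSW = 14.0483
df = (2, 23)
p-value (upper-tail) = 0.00010
At α=0.05: p < α → reject H₀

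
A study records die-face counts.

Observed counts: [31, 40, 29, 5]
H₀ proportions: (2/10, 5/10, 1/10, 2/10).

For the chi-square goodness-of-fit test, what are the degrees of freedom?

df = k − 1 = 4 − 1 = 3

degrees of freedom = 3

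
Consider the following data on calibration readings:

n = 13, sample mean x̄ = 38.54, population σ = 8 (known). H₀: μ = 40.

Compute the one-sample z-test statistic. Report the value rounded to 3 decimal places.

SE = σ/√n = 8/√13 = 2.2188
z = (x̄−μ₀)/SE = (38.54−40)/2.2188 = -0.6580

test statistic = -0.658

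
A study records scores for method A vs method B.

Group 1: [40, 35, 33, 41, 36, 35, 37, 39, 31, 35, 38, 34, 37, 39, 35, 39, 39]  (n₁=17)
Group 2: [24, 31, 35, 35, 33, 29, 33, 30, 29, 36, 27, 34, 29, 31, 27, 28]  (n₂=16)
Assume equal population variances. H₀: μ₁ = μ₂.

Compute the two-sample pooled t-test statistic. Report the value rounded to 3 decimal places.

test statistic = 5.562

x̄₁=36.647, s₁=2.714, n₁=17
x̄₂=30.688, s₂=3.420, n₂=16
s_p² = [16·2.714² + 15·3.420²]/31 = 9.4619
SE = √(s_p²·(1/17+1/16)) = 1.0714
t = (36.647−30.688)/1.0714 = 5.5623
df = 31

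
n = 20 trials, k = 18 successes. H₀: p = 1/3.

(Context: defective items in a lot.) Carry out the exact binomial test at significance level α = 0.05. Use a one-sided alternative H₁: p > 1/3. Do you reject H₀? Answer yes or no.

reject H₀: yes

Exact binomial: n=20, k=18, p₀=1/3=0.3333
P(X≥18) from Σ C(n,i)·p₀^i·(1−p₀)^(n−i)
p-value (one-sided, H₁ greater) = 0.00000
At α=0.05: p < α → reject H₀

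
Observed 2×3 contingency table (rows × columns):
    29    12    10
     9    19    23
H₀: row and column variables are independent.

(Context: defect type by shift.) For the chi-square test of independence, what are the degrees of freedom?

degrees of freedom = 2

df = (r−1)(c−1) = (2−1)·(3−1) = 2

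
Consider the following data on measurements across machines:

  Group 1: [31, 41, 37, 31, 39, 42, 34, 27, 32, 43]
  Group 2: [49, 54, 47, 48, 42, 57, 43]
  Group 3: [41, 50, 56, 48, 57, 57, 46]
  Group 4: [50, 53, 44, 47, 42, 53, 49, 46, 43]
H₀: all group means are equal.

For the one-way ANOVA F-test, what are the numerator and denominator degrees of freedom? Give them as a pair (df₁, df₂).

degrees of freedom = [3, 29]

k = 4 groups, N = 33 total
df = (k−1, N−k) = (4−1, 33−4) = (3, 29)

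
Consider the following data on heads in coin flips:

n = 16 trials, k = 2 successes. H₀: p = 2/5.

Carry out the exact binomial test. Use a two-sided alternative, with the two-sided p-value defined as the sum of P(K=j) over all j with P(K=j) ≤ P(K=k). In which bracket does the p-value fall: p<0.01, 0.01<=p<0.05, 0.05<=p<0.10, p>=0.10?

Exact binomial: n=16, k=2, p₀=2/5=0.4000
P(X=j) = C(n,j)·p₀^j·(1−p₀)^(n−j); p = Σ P(X=j) over j with P(X=j) ≤ P(X=2)
p-value (two-sided) = 0.03748
→ bracket: 0.01<=p<0.05

p-value bracket: 0.01<=p<0.05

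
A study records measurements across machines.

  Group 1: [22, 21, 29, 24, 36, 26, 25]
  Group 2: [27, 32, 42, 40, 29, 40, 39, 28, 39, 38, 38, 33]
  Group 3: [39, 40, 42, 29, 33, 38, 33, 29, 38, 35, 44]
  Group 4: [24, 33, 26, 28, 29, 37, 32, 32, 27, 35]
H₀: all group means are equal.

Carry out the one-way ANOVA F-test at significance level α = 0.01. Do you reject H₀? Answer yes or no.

reject H₀: yes

Group means [26.14, 35.42, 36.36, 30.30], grand mean 32.775
SSB = Σnᵢ(x̄ᵢ−x̄)² = 594.556; SSW = ΣΣ(x−x̄ᵢ)² = 868.419
MSB = 594.556/3 = 198.1852; MSW = 868.419/36 = 24.1228
F = MSB/MSW = 8.2157
df = (3, 36)
p-value (upper-tail) = 0.00027
At α=0.01: p < α → reject H₀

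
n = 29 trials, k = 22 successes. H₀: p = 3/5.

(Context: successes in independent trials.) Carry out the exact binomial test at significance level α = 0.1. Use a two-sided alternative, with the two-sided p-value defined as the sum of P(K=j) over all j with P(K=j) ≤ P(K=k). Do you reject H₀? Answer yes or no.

Exact binomial: n=29, k=22, p₀=3/5=0.6000
P(X=j) = C(n,j)·p₀^j·(1−p₀)^(n−j); p = Σ P(X=j) over j with P(X=j) ≤ P(X=22)
p-value (two-sided) = 0.08987
At α=0.1: p < α → reject H₀

reject H₀: yes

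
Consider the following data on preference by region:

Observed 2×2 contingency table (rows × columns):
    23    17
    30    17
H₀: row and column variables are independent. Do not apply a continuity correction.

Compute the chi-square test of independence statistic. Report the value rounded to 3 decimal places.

Row totals [40, 47], col totals [53, 34], n=87
χ² = (23−24.37)²/24.37 + (17−15.63)²/15.63 + (30−28.63)²/28.63 + (17−18.37)²/18.37 = 0.3637
df = 1

test statistic = 0.364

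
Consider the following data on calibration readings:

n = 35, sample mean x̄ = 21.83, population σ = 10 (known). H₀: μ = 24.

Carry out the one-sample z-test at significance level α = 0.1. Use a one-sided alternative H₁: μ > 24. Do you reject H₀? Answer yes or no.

reject H₀: no

SE = σ/√n = 10/√35 = 1.6903
z = (x̄−μ₀)/SE = (21.83−24)/1.6903 = -1.2838
p-value (one-sided, H₁ greater) = 0.90039
At α=0.1: p ≥ α → fail to reject H₀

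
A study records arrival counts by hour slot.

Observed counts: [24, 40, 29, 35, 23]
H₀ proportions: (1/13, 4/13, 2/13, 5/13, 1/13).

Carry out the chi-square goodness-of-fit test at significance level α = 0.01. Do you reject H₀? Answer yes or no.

n = 151; E_i = n·p_i = [11.62, 46.46, 23.23, 58.08, 11.62]
χ² = (24−11.62)²/11.62 + (40−46.46)²/46.46 + (29−23.23)²/23.23 + (35−58.08)²/58.08 + (23−11.62)²/11.62 = 35.8642
df = 4
p-value (upper-tail) = 0.00000
At α=0.01: p < α → reject H₀

reject H₀: yes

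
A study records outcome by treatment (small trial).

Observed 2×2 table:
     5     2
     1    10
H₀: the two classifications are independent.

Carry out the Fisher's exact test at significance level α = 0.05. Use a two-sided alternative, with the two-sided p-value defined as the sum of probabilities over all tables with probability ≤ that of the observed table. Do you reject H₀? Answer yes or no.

Margins: r₁=7, r₂=11, c₁=6, c₂=12, n=18
p_obs = C(7,5)·C(11,1)/C(18,6); sum pmf over tables with pmf ≤ p_obs
p-value (two-sided) = 0.01282
At α=0.05: p < α → reject H₀

reject H₀: yes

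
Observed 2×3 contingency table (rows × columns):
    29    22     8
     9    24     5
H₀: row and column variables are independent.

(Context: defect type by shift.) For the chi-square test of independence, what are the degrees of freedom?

df = (r−1)(c−1) = (2−1)·(3−1) = 2

degrees of freedom = 2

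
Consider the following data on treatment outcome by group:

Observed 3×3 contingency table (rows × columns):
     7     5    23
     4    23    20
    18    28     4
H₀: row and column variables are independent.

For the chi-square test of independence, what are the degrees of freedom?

df = (r−1)(c−1) = (3−1)·(3−1) = 4

degrees of freedom = 4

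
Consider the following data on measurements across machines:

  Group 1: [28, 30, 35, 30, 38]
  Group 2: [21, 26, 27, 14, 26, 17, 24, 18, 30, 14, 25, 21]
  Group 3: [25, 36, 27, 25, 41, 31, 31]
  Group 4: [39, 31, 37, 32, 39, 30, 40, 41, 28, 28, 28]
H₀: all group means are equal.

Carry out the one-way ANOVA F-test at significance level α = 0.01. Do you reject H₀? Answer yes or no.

reject H₀: yes

Group means [32.20, 21.92, 30.86, 33.91], grand mean 28.943
SSB = Σnᵢ(x̄ᵢ−x̄)² = 942.403; SSW = ΣΣ(x−x̄ᵢ)² = 867.483
MSB = 942.403/3 = 314.1343; MSW = 867.483/31 = 27.9833
F = MSB/MSW = 11.2258
df = (3, 31)
p-value (upper-tail) = 0.00004
At α=0.01: p < α → reject H₀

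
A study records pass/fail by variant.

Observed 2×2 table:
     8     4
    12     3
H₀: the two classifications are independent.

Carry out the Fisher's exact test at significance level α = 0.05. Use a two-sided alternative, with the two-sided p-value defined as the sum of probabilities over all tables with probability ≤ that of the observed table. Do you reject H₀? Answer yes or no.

reject H₀: no

Margins: r₁=12, r₂=15, c₁=20, c₂=7, n=27
p_obs = C(12,8)·C(15,12)/C(27,20); sum pmf over tables with pmf ≤ p_obs
p-value (two-sided) = 0.66184
At α=0.05: p ≥ α → fail to reject H₀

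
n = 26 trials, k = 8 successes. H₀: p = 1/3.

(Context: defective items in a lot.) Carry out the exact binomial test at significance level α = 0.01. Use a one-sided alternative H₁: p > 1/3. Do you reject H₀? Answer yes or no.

Exact binomial: n=26, k=8, p₀=1/3=0.3333
P(X≥8) from Σ C(n,i)·p₀^i·(1−p₀)^(n−i)
p-value (one-sided, H₁ greater) = 0.67931
At α=0.01: p ≥ α → fail to reject H₀

reject H₀: no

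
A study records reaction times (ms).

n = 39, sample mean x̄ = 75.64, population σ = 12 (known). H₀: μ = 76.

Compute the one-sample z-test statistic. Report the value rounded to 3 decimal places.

test statistic = -0.187

SE = σ/√n = 12/√39 = 1.9215
z = (x̄−μ₀)/SE = (75.64−76)/1.9215 = -0.1873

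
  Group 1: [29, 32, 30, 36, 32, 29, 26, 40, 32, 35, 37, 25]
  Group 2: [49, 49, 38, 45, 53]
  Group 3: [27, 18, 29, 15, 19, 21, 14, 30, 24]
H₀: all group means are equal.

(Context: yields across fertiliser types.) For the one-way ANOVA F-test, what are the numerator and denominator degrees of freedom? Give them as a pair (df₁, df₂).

k = 3 groups, N = 26 total
df = (k−1, N−k) = (3−1, 26−3) = (2, 23)

degrees of freedom = [2, 23]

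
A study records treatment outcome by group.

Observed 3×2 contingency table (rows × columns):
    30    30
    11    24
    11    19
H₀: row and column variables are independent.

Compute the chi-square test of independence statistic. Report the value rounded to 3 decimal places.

Row totals [60, 35, 30], col totals [52, 73], n=125
χ² = (30−24.96)²/24.96 + (30−35.04)²/35.04 + (11−14.56)²/14.56 + (24−20.44)²/20.44 + (11−12.48)²/12.48 + (19−17.52)²/17.52 = 3.5336
df = 2

test statistic = 3.534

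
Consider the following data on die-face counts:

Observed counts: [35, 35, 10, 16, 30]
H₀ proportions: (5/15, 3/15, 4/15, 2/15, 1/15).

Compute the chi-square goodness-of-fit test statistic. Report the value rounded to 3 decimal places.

test statistic = 77.135

n = 126; E_i = n·p_i = [42.00, 25.20, 33.60, 16.80, 8.40]
χ² = (35−42.00)²/42.00 + (35−25.20)²/25.20 + (10−33.60)²/33.60 + (16−16.80)²/16.80 + (30−8.40)²/8.40 = 77.1349
df = 4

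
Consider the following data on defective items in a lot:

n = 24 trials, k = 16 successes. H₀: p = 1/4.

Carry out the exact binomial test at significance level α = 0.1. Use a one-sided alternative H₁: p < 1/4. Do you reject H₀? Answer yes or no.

Exact binomial: n=24, k=16, p₀=1/4=0.2500
P(X≤16) from Σ C(n,i)·p₀^i·(1−p₀)^(n−i)
p-value (one-sided, H₁ less) = 1.00000
At α=0.1: p ≥ α → fail to reject H₀

reject H₀: no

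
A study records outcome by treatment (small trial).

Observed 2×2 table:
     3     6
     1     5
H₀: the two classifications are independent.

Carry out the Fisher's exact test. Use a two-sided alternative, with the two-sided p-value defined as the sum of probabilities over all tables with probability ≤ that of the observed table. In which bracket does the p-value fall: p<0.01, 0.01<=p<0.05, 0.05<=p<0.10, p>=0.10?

p-value bracket: p>=0.10

Margins: r₁=9, r₂=6, c₁=4, c₂=11, n=15
p_obs = C(9,3)·C(6,1)/C(15,4); sum pmf over tables with pmf ≤ p_obs
p-value (two-sided) = 0.60440
→ bracket: p>=0.10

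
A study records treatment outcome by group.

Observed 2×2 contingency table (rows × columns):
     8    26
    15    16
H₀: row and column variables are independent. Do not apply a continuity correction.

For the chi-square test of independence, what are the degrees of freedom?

degrees of freedom = 1

df = (r−1)(c−1) = (2−1)·(2−1) = 1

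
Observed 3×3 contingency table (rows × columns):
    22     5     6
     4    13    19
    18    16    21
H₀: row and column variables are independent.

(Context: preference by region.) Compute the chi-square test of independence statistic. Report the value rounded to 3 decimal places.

test statistic = 23.633

Row totals [33, 36, 55], col totals [44, 34, 46], n=124
χ² = (22−11.71)²/11.71 + (5−9.05)²/9.05 + (6−12.24)²/12.24 + (4−12.77)²/12.77 + (13−9.87)²/9.87 + (19−13.35)²/13.35 + (18−19.52)²/19.52 + (16−15.08)²/15.08 + (21−20.40)²/20.40 = 23.6331
df = 4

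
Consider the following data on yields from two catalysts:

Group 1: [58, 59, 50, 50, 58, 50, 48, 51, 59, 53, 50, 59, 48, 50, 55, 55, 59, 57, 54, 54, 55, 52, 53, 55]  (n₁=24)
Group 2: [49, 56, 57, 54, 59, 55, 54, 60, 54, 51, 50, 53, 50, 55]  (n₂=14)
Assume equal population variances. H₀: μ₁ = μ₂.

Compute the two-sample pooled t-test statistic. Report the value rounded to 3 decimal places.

x̄₁=53.833, s₁=3.679, n₁=24
x̄₂=54.071, s₂=3.316, n₂=14
s_p² = [23·3.679² + 13·3.316²]/36 = 12.6184
SE = √(s_p²·(1/24+1/14)) = 1.1946
t = (53.833−54.071)/1.1946 = -0.1993
df = 36

test statistic = -0.199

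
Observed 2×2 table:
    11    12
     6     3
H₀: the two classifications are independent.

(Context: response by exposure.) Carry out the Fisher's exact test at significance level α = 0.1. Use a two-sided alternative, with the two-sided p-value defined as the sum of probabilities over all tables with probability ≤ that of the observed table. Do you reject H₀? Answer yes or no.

reject H₀: no

Margins: r₁=23, r₂=9, c₁=17, c₂=15, n=32
p_obs = C(23,11)·C(9,6)/C(32,17); sum pmf over tables with pmf ≤ p_obs
p-value (two-sided) = 0.44405
At α=0.1: p ≥ α → fail to reject H₀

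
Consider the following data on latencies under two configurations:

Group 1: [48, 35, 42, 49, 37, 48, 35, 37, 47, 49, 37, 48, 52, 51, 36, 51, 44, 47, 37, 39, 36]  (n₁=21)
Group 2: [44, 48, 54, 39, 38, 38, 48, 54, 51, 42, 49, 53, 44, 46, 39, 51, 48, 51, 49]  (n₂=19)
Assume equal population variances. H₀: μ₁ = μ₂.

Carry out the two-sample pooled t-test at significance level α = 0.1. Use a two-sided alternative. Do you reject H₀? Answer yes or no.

reject H₀: yes

x̄₁=43.095, s₁=6.228, n₁=21
x̄₂=46.632, s₂=5.398, n₂=19
s_p² = [20·6.228² + 18·5.398²]/38 = 34.2166
SE = √(s_p²·(1/21+1/19)) = 1.8521
t = (43.095−46.632)/1.8521 = -1.9094
df = 38
p-value (two-sided) = 0.06378
At α=0.1: p < α → reject H₀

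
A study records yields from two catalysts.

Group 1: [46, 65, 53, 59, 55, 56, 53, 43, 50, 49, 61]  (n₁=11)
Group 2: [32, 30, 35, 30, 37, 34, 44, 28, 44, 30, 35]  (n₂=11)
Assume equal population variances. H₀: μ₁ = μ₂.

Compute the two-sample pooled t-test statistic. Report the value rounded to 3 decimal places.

test statistic = 7.481

x̄₁=53.636, s₁=6.531, n₁=11
x̄₂=34.455, s₂=5.447, n₂=11
s_p² = [10·6.531² + 10·5.447²]/20 = 36.1636
SE = √(s_p²·(1/11+1/11)) = 2.5642
t = (53.636−34.455)/2.5642 = 7.4806
df = 20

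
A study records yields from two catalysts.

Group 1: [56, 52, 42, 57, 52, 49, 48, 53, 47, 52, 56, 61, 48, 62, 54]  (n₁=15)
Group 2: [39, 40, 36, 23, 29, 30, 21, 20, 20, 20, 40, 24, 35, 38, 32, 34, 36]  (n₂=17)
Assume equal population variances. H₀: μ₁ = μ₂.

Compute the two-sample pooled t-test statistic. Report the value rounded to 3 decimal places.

test statistic = 9.408

x̄₁=52.600, s₁=5.369, n₁=15
x̄₂=30.412, s₂=7.608, n₂=17
s_p² = [14·5.369² + 16·7.608²]/30 = 44.3239
SE = √(s_p²·(1/15+1/17)) = 2.3584
t = (52.600−30.412)/2.3584 = 9.4080
df = 30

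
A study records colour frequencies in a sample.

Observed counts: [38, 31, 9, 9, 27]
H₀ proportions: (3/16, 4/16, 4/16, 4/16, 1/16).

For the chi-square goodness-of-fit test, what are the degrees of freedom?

df = k − 1 = 5 − 1 = 4

degrees of freedom = 4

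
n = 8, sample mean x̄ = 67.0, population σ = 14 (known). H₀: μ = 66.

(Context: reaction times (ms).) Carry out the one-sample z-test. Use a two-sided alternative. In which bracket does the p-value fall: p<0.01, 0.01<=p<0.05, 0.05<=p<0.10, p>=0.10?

SE = σ/√n = 14/√8 = 4.9497
z = (x̄−μ₀)/SE = (67.0−66)/4.9497 = 0.2020
p-value (two-sided) = 0.83989
→ bracket: p>=0.10

p-value bracket: p>=0.10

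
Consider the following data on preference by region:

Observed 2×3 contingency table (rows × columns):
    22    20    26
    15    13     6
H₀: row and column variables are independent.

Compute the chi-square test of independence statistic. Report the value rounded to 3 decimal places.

Row totals [68, 34], col totals [37, 33, 32], n=102
χ² = (22−24.67)²/24.67 + (20−22.00)²/22.00 + (26−21.33)²/21.33 + (15−12.33)²/12.33 + (13−11.00)²/11.00 + (6−10.67)²/10.67 = 4.4728
df = 2

test statistic = 4.473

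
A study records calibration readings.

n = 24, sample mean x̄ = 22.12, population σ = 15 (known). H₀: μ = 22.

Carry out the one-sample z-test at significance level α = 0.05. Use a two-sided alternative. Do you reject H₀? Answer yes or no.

reject H₀: no

SE = σ/√n = 15/√24 = 3.0619
z = (x̄−μ₀)/SE = (22.12−22)/3.0619 = 0.0392
p-value (two-sided) = 0.96874
At α=0.05: p ≥ α → fail to reject H₀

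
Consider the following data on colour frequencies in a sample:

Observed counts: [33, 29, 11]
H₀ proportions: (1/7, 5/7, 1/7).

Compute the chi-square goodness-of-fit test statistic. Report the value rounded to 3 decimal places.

n = 73; E_i = n·p_i = [10.43, 52.14, 10.43]
χ² = (33−10.43)²/10.43 + (29−52.14)²/52.14 + (11−10.43)²/10.43 = 59.1562
df = 2

test statistic = 59.156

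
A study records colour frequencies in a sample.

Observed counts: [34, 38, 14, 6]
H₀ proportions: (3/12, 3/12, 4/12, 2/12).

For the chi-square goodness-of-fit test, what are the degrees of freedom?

degrees of freedom = 3

df = k − 1 = 4 − 1 = 3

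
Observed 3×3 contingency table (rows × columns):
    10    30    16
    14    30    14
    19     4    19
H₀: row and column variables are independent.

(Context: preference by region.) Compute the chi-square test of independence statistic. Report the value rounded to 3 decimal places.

test statistic = 24.524

Row totals [56, 58, 42], col totals [43, 64, 49], n=156
χ² = (10−15.44)²/15.44 + (30−22.97)²/22.97 + (16−17.59)²/17.59 + (14−15.99)²/15.99 + (30−23.79)²/23.79 + (14−18.22)²/18.22 + (19−11.58)²/11.58 + (4−17.23)²/17.23 + (19−13.19)²/13.19 = 24.5239
df = 4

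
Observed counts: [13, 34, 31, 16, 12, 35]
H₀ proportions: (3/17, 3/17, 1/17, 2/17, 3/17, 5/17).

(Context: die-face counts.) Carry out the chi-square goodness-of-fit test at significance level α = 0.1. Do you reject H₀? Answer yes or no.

reject H₀: yes

n = 141; E_i = n·p_i = [24.88, 24.88, 8.29, 16.59, 24.88, 41.47]
χ² = (13−24.88)²/24.88 + (34−24.88)²/24.88 + (31−8.29)²/8.29 + (16−16.59)²/16.59 + (12−24.88)²/24.88 + (35−41.47)²/41.47 = 78.8747
df = 5
p-value (upper-tail) = 0.00000
At α=0.1: p < α → reject H₀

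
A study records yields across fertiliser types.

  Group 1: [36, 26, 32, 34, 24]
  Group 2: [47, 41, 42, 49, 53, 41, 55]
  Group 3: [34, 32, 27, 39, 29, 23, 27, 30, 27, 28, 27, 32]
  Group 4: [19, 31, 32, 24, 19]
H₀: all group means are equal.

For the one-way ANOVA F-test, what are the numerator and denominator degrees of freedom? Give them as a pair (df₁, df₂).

degrees of freedom = [3, 25]

k = 4 groups, N = 29 total
df = (k−1, N−k) = (4−1, 29−4) = (3, 25)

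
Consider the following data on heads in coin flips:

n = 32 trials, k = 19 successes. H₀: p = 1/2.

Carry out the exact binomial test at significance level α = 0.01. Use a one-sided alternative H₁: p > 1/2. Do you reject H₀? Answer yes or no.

Exact binomial: n=32, k=19, p₀=1/2=0.5000
P(X≥19) from Σ C(n,i)·p₀^i·(1−p₀)^(n−i)
p-value (one-sided, H₁ greater) = 0.18854
At α=0.01: p ≥ α → fail to reject H₀

reject H₀: no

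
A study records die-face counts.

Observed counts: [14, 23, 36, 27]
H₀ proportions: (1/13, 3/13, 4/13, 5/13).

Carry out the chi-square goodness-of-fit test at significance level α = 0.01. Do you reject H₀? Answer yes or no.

reject H₀: no

n = 100; E_i = n·p_i = [7.69, 23.08, 30.77, 38.46]
χ² = (14−7.69)²/7.69 + (23−23.08)²/23.08 + (36−30.77)²/30.77 + (27−38.46)²/38.46 = 9.4773
df = 3
p-value (upper-tail) = 0.02357
At α=0.01: p ≥ α → fail to reject H₀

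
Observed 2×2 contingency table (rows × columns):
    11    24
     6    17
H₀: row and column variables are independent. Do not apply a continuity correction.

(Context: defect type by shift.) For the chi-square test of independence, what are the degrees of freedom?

degrees of freedom = 1

df = (r−1)(c−1) = (2−1)·(2−1) = 1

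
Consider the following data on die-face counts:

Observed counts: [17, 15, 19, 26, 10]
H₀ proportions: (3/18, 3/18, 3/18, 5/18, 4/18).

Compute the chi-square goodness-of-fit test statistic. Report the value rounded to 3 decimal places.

n = 87; E_i = n·p_i = [14.50, 14.50, 14.50, 24.17, 19.33]
χ² = (17−14.50)²/14.50 + (15−14.50)²/14.50 + (19−14.50)²/14.50 + (26−24.17)²/24.17 + (10−19.33)²/19.33 = 6.4897
df = 4

test statistic = 6.490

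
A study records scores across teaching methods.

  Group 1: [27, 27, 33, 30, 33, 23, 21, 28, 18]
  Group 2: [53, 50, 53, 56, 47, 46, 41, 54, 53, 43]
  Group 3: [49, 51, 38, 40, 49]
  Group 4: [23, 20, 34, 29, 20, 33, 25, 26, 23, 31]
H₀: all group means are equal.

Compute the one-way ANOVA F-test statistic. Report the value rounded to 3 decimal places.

test statistic = 48.504

Group means [26.67, 49.60, 45.40, 26.40], grand mean 36.088
SSB = Σnᵢ(x̄ᵢ−x̄)² = 3996.735; SSW = ΣΣ(x−x̄ᵢ)² = 824.000
MSB = 3996.735/3 = 1332.2451; MSW = 824.000/30 = 27.4667
F = MSB/MSW = 48.5041
df = (3, 30)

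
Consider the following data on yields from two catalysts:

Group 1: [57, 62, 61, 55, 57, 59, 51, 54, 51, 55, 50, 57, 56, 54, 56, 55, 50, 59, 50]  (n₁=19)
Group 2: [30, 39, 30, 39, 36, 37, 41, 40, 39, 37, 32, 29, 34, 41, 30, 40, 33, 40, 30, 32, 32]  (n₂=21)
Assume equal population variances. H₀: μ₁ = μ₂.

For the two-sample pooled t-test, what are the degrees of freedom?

degrees of freedom = 38

df = n₁ + n₂ − 2 = 19 + 21 − 2 = 38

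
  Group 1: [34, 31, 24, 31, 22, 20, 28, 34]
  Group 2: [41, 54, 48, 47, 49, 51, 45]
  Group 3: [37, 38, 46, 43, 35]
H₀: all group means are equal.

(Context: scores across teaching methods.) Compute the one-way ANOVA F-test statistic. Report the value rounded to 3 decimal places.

test statistic = 32.305

Group means [28.00, 47.86, 39.80], grand mean 37.900
SSB = Σnᵢ(x̄ᵢ−x̄)² = 1496.143; SSW = ΣΣ(x−x̄ᵢ)² = 393.657
MSB = 1496.143/2 = 748.0714; MSW = 393.657/17 = 23.1563
F = MSB/MSW = 32.3053
df = (2, 17)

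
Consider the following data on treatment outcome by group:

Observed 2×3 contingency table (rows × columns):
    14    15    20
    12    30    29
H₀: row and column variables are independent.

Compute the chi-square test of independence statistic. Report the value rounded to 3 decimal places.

Row totals [49, 71], col totals [26, 45, 49], n=120
χ² = (14−10.62)²/10.62 + (15−18.38)²/18.38 + (20−20.01)²/20.01 + (12−15.38)²/15.38 + (30−26.62)²/26.62 + (29−28.99)²/28.99 = 2.8700
df = 2

test statistic = 2.870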